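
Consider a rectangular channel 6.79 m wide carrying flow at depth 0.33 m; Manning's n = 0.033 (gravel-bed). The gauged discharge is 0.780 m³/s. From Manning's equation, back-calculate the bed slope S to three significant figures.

A = b·y = 6.79 × 0.33 = 2.241 m²
P = b + 2y = 6.79 + 2×0.33 = 7.450 m
R = A/P = 2.241/7.450 = 0.3008 m
S = (Q·n / (1·A·R^(2/3)))² = (0.780×0.033 / (1×2.241×0.4489))² = 0.0006549

0.000655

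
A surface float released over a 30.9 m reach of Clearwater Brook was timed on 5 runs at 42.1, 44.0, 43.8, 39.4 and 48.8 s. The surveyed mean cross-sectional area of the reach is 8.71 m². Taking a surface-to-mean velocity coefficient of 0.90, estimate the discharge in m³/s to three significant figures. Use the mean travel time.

5.55 m³/s

t̄ = (42.1 + 44.0 + 43.8 + 39.4 + 48.8) / 5 = 43.62 s
v_surface = L / t̄ = 30.9 / 43.62 = 0.7084 m/s
v_mean = 0.90 × 0.7084 = 0.6376 m/s
Q = A × v_mean = 8.71 × 0.6376 = 5.553 m³/s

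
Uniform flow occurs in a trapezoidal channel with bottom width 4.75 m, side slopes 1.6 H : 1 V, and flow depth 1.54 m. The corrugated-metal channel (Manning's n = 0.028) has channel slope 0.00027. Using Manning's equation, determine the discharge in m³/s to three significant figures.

6.74 m³/s

A = (b + z·y)·y = (4.75 + 1.6×1.54)×1.54 = 11.11 m²
P = b + 2y√(1+z²) = 4.75 + 2×1.54×√(1+1.6²) = 10.56 m
R = A/P = 11.11/10.56 = 1.052 m
Q = (1/n)·A·R^(2/3)·S^(1/2) = (1/0.028) × 11.11 × 1.052^(2/3) × 0.00027^(1/2) = 6.743 m³/s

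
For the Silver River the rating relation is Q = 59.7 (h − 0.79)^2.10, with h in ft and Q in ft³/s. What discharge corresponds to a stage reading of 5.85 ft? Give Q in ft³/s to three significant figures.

1800 ft³/s

Q = 59.7 × (5.85 − 0.79)^2.10 = 59.7 × 5.06^2.10 = 1798 ft³/s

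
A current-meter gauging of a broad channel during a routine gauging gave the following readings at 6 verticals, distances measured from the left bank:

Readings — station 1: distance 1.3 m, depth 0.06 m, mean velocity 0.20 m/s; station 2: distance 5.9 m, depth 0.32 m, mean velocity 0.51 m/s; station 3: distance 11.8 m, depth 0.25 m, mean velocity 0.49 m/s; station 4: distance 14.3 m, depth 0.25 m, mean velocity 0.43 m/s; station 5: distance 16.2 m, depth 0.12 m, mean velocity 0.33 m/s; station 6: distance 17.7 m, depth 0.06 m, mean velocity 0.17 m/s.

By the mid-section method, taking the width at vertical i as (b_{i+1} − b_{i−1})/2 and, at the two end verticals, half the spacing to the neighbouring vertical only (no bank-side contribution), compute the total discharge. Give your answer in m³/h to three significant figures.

w_1 = (5.9 − 1.3)/2 = 2.3 m; q_1 = 0.20 × 0.06 × 2.3 = 0.02760 m³/s
w_2 = (11.8 − 1.3)/2 = 5.25 m; q_2 = 0.51 × 0.32 × 5.25 = 0.8568 m³/s
w_3 = (14.3 − 5.9)/2 = 4.2 m; q_3 = 0.49 × 0.25 × 4.2 = 0.5145 m³/s
w_4 = (16.2 − 11.8)/2 = 2.2 m; q_4 = 0.43 × 0.25 × 2.2 = 0.2365 m³/s
w_5 = (17.7 − 14.3)/2 = 1.7 m; q_5 = 0.33 × 0.12 × 1.7 = 0.06732 m³/s
w_6 = (17.7 − 16.2)/2 = 0.75 m; q_6 = 0.17 × 0.06 × 0.75 = 0.007650 m³/s
Q = Σ qᵢ = 1.710 m³/s
= 1.710 × 3600 = 6157 m³/h

6160 m³/h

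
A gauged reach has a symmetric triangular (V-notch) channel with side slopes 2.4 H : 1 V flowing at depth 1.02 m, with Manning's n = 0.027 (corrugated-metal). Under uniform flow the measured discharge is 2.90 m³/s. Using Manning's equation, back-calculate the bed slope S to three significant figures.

A = z·y² = 2.4×1.02² = 2.497 m²
P = 2y√(1+z²) = 2×1.02×√(1+2.4²) = 5.304 m
R = A/P = 2.497/5.304 = 0.4708 m
S = (Q·n / (1·A·R^(2/3)))² = (2.90×0.027 / (1×2.497×0.6052))² = 0.002685

0.00269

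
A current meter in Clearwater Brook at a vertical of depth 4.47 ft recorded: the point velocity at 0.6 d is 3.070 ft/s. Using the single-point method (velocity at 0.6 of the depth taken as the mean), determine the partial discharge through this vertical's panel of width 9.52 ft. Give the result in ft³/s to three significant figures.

131 ft³/s

v̄ = v₀.₆ = 3.070 ft/s
q = v̄ × d × w = 3.070 × 4.47 × 9.52 = 130.6 ft³/s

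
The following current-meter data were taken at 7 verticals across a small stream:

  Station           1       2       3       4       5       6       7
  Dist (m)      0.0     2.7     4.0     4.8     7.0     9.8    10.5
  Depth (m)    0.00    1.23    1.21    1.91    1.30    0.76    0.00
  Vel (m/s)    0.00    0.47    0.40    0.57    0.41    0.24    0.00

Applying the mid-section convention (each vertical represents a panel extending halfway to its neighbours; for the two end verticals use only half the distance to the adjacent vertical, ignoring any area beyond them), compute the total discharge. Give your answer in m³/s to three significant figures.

4.95 m³/s

w_2 = (4.0 − 0.0)/2 = 2 m; q_2 = 0.47 × 1.23 × 2 = 1.156 m³/s
w_3 = (4.8 − 2.7)/2 = 1.05 m; q_3 = 0.40 × 1.21 × 1.05 = 0.5082 m³/s
w_4 = (7.0 − 4.0)/2 = 1.5 m; q_4 = 0.57 × 1.91 × 1.5 = 1.633 m³/s
w_5 = (9.8 − 4.8)/2 = 2.5 m; q_5 = 0.41 × 1.30 × 2.5 = 1.333 m³/s
w_6 = (10.5 − 7.0)/2 = 1.75 m; q_6 = 0.24 × 0.76 × 1.75 = 0.3192 m³/s
Stations 1, 7 contribute zero (depth or velocity is 0).
Q = Σ qᵢ = 4.949 m³/s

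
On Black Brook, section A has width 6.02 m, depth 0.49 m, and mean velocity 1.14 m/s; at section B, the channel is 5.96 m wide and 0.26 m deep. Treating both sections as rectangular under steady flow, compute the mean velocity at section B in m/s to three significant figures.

Q = A₁V₁ = (6.02×0.49) × 1.14 = 3.363 m³/s
A₂ = 5.96 × 0.26 = 1.550 m²
V₂ = Q/A₂ = 3.363/1.550 = 2.170 m/s

2.17 m/s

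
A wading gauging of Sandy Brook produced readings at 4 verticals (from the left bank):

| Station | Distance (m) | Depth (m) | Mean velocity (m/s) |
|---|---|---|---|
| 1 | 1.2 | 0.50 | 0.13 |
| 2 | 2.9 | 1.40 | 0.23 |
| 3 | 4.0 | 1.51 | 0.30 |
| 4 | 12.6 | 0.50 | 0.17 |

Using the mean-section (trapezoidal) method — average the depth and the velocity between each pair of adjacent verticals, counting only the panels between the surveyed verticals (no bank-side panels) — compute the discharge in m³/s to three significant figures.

2.75 m³/s

Panel 1-2: Δb = 1.7 m, d̄ = (0.50+1.40)/2 = 0.95, v̄ = (0.13+0.23)/2 = 0.18 → q = 1.7×0.95×0.18 = 0.2907 m³/s
Panel 2-3: Δb = 1.1 m, d̄ = (1.40+1.51)/2 = 1.455, v̄ = (0.23+0.30)/2 = 0.265 → q = 1.1×1.455×0.265 = 0.4241 m³/s
Panel 3-4: Δb = 8.6 m, d̄ = (1.51+0.50)/2 = 1.005, v̄ = (0.30+0.17)/2 = 0.235 → q = 8.6×1.005×0.235 = 2.031 m³/s
Q = Σ q = 2.746 m³/s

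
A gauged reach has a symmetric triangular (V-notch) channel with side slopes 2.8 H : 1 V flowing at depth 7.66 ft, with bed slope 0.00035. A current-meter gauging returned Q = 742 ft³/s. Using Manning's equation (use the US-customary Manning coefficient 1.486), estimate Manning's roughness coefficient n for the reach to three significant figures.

A = z·y² = 2.8×7.66² = 164.3 ft²
P = 2y√(1+z²) = 2×7.66×√(1+2.8²) = 45.55 ft
R = A/P = 164.3/45.55 = 3.607 ft
n = (1.486/Q)·A·R^(2/3)·S^(1/2) = (1.486/742) × 164.3 × 2.352 × 0.01871 = 0.01448

0.0145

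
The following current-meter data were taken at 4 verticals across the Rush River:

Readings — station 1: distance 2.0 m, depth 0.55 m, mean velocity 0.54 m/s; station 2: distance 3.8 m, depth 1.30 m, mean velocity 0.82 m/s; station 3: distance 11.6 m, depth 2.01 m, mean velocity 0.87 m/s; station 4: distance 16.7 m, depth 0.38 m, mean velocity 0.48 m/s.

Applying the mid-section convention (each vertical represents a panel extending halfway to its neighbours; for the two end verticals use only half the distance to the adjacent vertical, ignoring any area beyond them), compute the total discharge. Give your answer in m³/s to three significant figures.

17.1 m³/s

w_1 = (3.8 − 2.0)/2 = 0.9 m; q_1 = 0.54 × 0.55 × 0.9 = 0.2673 m³/s
w_2 = (11.6 − 2.0)/2 = 4.8 m; q_2 = 0.82 × 1.30 × 4.8 = 5.117 m³/s
w_3 = (16.7 − 3.8)/2 = 6.45 m; q_3 = 0.87 × 2.01 × 6.45 = 11.28 m³/s
w_4 = (16.7 − 11.6)/2 = 2.55 m; q_4 = 0.48 × 0.38 × 2.55 = 0.4651 m³/s
Q = Σ qᵢ = 17.13 m³/s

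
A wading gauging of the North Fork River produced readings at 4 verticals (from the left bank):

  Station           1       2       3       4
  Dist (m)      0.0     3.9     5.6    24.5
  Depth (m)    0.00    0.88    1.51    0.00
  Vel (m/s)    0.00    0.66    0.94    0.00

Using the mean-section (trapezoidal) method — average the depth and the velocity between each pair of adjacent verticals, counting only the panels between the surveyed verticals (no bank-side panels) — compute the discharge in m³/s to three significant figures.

8.90 m³/s

Panel 1-2: Δb = 3.9 m, d̄ = (0.00+0.88)/2 = 0.44, v̄ = (0.00+0.66)/2 = 0.33 → q = 3.9×0.44×0.33 = 0.5663 m³/s
Panel 2-3: Δb = 1.7 m, d̄ = (0.88+1.51)/2 = 1.195, v̄ = (0.66+0.94)/2 = 0.8 → q = 1.7×1.195×0.8 = 1.625 m³/s
Panel 3-4: Δb = 18.9 m, d̄ = (1.51+0.00)/2 = 0.755, v̄ = (0.94+0.00)/2 = 0.47 → q = 18.9×0.755×0.47 = 6.707 m³/s
Q = Σ q = 8.898 m³/s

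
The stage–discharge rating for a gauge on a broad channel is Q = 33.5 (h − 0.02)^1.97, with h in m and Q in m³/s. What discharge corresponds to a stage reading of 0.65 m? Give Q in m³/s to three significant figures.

13.5 m³/s

Q = 33.5 × (0.65 − 0.02)^1.97 = 33.5 × 0.63^1.97 = 13.48 m³/s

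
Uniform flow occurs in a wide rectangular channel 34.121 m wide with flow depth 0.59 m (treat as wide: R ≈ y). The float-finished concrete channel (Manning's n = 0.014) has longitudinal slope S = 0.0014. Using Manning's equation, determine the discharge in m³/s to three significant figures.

37.8 m³/s

A = b·y = 34.121 × 0.59 = 20.13 m²
Wide channel: R ≈ y = 0.59 m
Q = (1/n)·A·R^(2/3)·S^(1/2) = (1/0.014) × 20.13 × 0.5900^(2/3) × 0.0014^(1/2) = 37.85 m³/s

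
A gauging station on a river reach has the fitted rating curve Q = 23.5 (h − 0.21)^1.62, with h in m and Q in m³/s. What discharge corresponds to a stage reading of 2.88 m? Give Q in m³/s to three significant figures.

115 m³/s

Q = 23.5 × (2.88 − 0.21)^1.62 = 23.5 × 2.67^1.62 = 115.3 m³/s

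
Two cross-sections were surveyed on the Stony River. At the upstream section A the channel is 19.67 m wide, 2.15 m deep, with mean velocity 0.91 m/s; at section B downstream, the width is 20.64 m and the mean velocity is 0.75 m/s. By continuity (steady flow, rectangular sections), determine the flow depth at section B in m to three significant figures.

Q = A₁V₁ = (19.67×2.15) × 0.91 = 38.48 m³/s
d₂ = Q/(b₂ V₂) = 38.48/(20.64×0.75) = 2.486 m

2.49 m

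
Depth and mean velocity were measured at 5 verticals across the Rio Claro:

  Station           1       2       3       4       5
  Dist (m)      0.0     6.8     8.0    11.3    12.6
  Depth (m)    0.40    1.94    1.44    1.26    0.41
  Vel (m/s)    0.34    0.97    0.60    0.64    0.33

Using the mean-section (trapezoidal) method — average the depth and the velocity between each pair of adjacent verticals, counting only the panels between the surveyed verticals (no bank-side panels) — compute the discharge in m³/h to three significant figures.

36300 m³/h

Panel 1-2: Δb = 6.8 m, d̄ = (0.40+1.94)/2 = 1.17, v̄ = (0.34+0.97)/2 = 0.655 → q = 6.8×1.17×0.655 = 5.211 m³/s
Panel 2-3: Δb = 1.2 m, d̄ = (1.94+1.44)/2 = 1.69, v̄ = (0.97+0.60)/2 = 0.785 → q = 1.2×1.69×0.785 = 1.592 m³/s
Panel 3-4: Δb = 3.3 m, d̄ = (1.44+1.26)/2 = 1.35, v̄ = (0.60+0.64)/2 = 0.62 → q = 3.3×1.35×0.62 = 2.762 m³/s
Panel 4-5: Δb = 1.3 m, d̄ = (1.26+0.41)/2 = 0.835, v̄ = (0.64+0.33)/2 = 0.485 → q = 1.3×0.835×0.485 = 0.5265 m³/s
Q = Σ q = 10.09 m³/s
= 10.09 × 3600 = 36330 m³/h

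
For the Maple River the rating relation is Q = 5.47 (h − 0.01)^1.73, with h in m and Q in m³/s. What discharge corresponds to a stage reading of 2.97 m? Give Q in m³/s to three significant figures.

35.8 m³/s

Q = 5.47 × (2.97 − 0.01)^1.73 = 5.47 × 2.96^1.73 = 35.75 m³/s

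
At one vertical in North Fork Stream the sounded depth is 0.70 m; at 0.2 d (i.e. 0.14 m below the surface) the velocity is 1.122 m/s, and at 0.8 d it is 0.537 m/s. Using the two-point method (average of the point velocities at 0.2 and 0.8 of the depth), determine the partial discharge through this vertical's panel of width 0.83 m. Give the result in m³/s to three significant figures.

v̄ = (1.122 + 0.537) / 2 = 0.8295 m/s
q = v̄ × d × w = 0.8295 × 0.70 × 0.83 = 0.4819 m³/s

0.482 m³/s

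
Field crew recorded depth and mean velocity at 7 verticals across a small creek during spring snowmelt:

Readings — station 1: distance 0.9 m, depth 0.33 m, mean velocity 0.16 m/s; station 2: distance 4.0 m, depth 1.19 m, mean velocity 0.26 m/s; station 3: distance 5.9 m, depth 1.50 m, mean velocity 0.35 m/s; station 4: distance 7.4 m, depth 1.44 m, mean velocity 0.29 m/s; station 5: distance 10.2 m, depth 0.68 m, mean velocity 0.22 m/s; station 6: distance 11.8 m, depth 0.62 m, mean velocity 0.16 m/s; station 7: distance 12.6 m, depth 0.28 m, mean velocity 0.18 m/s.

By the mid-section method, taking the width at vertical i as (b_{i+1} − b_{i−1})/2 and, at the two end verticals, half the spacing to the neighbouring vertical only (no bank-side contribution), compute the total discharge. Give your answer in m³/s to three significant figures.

w_1 = (4.0 − 0.9)/2 = 1.55 m; q_1 = 0.16 × 0.33 × 1.55 = 0.08184 m³/s
w_2 = (5.9 − 0.9)/2 = 2.5 m; q_2 = 0.26 × 1.19 × 2.5 = 0.7735 m³/s
w_3 = (7.4 − 4.0)/2 = 1.7 m; q_3 = 0.35 × 1.50 × 1.7 = 0.8925 m³/s
w_4 = (10.2 − 5.9)/2 = 2.15 m; q_4 = 0.29 × 1.44 × 2.15 = 0.8978 m³/s
w_5 = (11.8 − 7.4)/2 = 2.2 m; q_5 = 0.22 × 0.68 × 2.2 = 0.3291 m³/s
w_6 = (12.6 − 10.2)/2 = 1.2 m; q_6 = 0.16 × 0.62 × 1.2 = 0.1190 m³/s
w_7 = (12.6 − 11.8)/2 = 0.4 m; q_7 = 0.18 × 0.28 × 0.4 = 0.02016 m³/s
Q = Σ qᵢ = 3.114 m³/s

3.11 m³/s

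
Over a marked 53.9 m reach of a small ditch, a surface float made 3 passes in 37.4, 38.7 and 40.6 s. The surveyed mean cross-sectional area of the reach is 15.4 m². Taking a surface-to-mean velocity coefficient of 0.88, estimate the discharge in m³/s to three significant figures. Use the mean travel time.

18.8 m³/s

t̄ = (37.4 + 38.7 + 40.6) / 3 = 38.9 s
v_surface = L / t̄ = 53.9 / 38.9 = 1.386 m/s
v_mean = 0.88 × 1.386 = 1.219 m/s
Q = A × v_mean = 15.4 × 1.219 = 18.78 m³/s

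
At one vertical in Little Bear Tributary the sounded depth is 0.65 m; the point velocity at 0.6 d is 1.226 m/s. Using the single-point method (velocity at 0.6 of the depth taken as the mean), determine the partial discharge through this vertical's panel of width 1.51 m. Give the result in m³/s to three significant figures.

v̄ = v₀.₆ = 1.226 m/s
q = v̄ × d × w = 1.226 × 0.65 × 1.51 = 1.203 m³/s

1.20 m³/s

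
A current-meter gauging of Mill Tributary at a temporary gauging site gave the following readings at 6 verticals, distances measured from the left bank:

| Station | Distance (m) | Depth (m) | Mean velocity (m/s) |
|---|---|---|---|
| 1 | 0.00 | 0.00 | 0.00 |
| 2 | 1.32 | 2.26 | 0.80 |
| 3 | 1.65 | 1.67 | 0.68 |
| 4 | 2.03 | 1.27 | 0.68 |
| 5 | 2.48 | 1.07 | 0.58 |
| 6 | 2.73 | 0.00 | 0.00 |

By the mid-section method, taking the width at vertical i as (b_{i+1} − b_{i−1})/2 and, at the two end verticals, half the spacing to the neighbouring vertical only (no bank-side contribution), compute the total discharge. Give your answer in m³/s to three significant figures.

w_2 = (1.65 − 0.00)/2 = 0.825 m; q_2 = 0.80 × 2.26 × 0.825 = 1.492 m³/s
w_3 = (2.03 − 1.32)/2 = 0.355 m; q_3 = 0.68 × 1.67 × 0.355 = 0.4031 m³/s
w_4 = (2.48 − 1.65)/2 = 0.415 m; q_4 = 0.68 × 1.27 × 0.415 = 0.3584 m³/s
w_5 = (2.73 − 2.03)/2 = 0.35 m; q_5 = 0.58 × 1.07 × 0.35 = 0.2172 m³/s
Stations 1, 6 contribute zero (depth or velocity is 0).
Q = Σ qᵢ = 2.470 m³/s

2.47 m³/s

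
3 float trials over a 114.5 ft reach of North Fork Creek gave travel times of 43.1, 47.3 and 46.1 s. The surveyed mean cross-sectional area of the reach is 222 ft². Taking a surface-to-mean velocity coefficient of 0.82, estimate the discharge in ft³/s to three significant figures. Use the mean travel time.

458 ft³/s

t̄ = (43.1 + 47.3 + 46.1) / 3 = 45.5 s
v_surface = L / t̄ = 114.5 / 45.5 = 2.516 ft/s
v_mean = 0.82 × 2.516 = 2.064 ft/s
Q = A × v_mean = 222 × 2.064 = 458.1 ft³/s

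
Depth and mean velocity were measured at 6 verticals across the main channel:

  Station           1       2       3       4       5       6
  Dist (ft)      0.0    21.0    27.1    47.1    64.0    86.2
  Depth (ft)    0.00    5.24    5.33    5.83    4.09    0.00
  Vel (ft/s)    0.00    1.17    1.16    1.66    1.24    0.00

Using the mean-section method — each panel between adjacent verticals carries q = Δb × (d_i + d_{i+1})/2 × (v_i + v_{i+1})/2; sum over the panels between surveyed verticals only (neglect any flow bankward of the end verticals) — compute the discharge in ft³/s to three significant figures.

377 ft³/s

Panel 1-2: Δb = 21 ft, d̄ = (0.00+5.24)/2 = 2.62, v̄ = (0.00+1.17)/2 = 0.585 → q = 21×2.62×0.585 = 32.19 ft³/s
Panel 2-3: Δb = 6.1 ft, d̄ = (5.24+5.33)/2 = 5.285, v̄ = (1.17+1.16)/2 = 1.165 → q = 6.1×5.285×1.165 = 37.56 ft³/s
Panel 3-4: Δb = 20 ft, d̄ = (5.33+5.83)/2 = 5.58, v̄ = (1.16+1.66)/2 = 1.41 → q = 20×5.58×1.41 = 157.4 ft³/s
Panel 4-5: Δb = 16.9 ft, d̄ = (5.83+4.09)/2 = 4.96, v̄ = (1.66+1.24)/2 = 1.45 → q = 16.9×4.96×1.45 = 121.5 ft³/s
Panel 5-6: Δb = 22.2 ft, d̄ = (4.09+0.00)/2 = 2.045, v̄ = (1.24+0.00)/2 = 0.62 → q = 22.2×2.045×0.62 = 28.15 ft³/s
Q = Σ q = 376.8 ft³/s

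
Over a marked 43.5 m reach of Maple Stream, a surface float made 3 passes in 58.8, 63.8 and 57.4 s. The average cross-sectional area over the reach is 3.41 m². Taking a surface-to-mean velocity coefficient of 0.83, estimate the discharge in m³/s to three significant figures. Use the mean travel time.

t̄ = (58.8 + 63.8 + 57.4) / 3 = 60 s
v_surface = L / t̄ = 43.5 / 60 = 0.7250 m/s
v_mean = 0.83 × 0.7250 = 0.6018 m/s
Q = A × v_mean = 3.41 × 0.6018 = 2.052 m³/s

2.05 m³/s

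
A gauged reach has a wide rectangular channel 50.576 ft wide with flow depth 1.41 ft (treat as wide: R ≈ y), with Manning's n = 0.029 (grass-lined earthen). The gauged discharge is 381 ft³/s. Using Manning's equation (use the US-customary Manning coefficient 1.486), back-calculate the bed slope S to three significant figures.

0.00688

A = b·y = 50.576 × 1.41 = 71.31 ft²
Wide channel: R ≈ y = 1.41 ft
S = (Q·n / (1.486·A·R^(2/3)))² = (381×0.029 / (1.486×71.31×1.257))² = 0.006876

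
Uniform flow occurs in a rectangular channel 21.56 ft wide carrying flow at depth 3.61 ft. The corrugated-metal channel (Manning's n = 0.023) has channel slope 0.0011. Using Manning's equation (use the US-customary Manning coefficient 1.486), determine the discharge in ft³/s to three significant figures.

A = b·y = 21.56 × 3.61 = 77.83 ft²
P = b + 2y = 21.56 + 2×3.61 = 28.78 ft
R = A/P = 77.83/28.78 = 2.704 ft
Q = (1.486/n)·A·R^(2/3)·S^(1/2) = (1.486/0.023) × 77.83 × 2.704^(2/3) × 0.0011^(1/2) = 323.7 ft³/s

324 ft³/s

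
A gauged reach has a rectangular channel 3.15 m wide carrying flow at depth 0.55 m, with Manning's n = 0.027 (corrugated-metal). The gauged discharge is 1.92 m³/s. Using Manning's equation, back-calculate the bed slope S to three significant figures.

0.00296

A = b·y = 3.15 × 0.55 = 1.733 m²
P = b + 2y = 3.15 + 2×0.55 = 4.250 m
R = A/P = 1.733/4.250 = 0.4076 m
S = (Q·n / (1·A·R^(2/3)))² = (1.92×0.027 / (1×1.733×0.5498))² = 0.002962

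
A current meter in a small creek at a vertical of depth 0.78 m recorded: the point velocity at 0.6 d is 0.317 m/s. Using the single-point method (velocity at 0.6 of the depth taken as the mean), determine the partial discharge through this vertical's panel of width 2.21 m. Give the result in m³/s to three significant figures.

0.546 m³/s

v̄ = v₀.₆ = 0.317 m/s
q = v̄ × d × w = 0.3170 × 0.78 × 2.21 = 0.5464 m³/s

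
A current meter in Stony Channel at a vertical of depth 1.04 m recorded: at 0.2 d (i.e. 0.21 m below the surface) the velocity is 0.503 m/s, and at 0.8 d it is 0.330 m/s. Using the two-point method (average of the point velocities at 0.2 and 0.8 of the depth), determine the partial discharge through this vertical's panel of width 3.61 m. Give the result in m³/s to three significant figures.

v̄ = (0.503 + 0.330) / 2 = 0.4165 m/s
q = v̄ × d × w = 0.4165 × 1.04 × 3.61 = 1.564 m³/s

1.56 m³/s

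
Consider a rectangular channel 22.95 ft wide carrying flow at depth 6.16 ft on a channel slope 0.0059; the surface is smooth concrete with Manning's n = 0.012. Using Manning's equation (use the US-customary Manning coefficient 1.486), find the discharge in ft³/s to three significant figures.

3390 ft³/s

A = b·y = 22.95 × 6.16 = 141.4 ft²
P = b + 2y = 22.95 + 2×6.16 = 35.27 ft
R = A/P = 141.4/35.27 = 4.008 ft
Q = (1.486/n)·A·R^(2/3)·S^(1/2) = (1.486/0.012) × 141.4 × 4.008^(2/3) × 0.0059^(1/2) = 3393 ft³/s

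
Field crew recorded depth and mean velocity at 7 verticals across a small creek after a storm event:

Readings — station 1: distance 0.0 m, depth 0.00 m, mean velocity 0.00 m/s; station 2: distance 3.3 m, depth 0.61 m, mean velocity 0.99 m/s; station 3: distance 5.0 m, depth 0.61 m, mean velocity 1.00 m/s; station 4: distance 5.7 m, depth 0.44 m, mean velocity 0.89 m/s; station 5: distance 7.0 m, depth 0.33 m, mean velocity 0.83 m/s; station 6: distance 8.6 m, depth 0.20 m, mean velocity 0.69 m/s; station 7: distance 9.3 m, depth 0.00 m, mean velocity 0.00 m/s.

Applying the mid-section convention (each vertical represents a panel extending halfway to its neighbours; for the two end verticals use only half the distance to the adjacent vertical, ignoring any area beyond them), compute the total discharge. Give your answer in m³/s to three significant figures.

3.19 m³/s

w_2 = (5.0 − 0.0)/2 = 2.5 m; q_2 = 0.99 × 0.61 × 2.5 = 1.510 m³/s
w_3 = (5.7 − 3.3)/2 = 1.2 m; q_3 = 1.00 × 0.61 × 1.2 = 0.7320 m³/s
w_4 = (7.0 − 5.0)/2 = 1 m; q_4 = 0.89 × 0.44 × 1 = 0.3916 m³/s
w_5 = (8.6 − 5.7)/2 = 1.45 m; q_5 = 0.83 × 0.33 × 1.45 = 0.3972 m³/s
w_6 = (9.3 − 7.0)/2 = 1.15 m; q_6 = 0.69 × 0.20 × 1.15 = 0.1587 m³/s
Stations 1, 7 contribute zero (depth or velocity is 0).
Q = Σ qᵢ = 3.189 m³/s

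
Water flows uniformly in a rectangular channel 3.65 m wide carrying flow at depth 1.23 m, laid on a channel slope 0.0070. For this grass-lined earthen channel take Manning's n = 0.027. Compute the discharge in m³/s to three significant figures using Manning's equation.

A = b·y = 3.65 × 1.23 = 4.490 m²
P = b + 2y = 3.65 + 2×1.23 = 6.110 m
R = A/P = 4.490/6.110 = 0.7348 m
Q = (1/n)·A·R^(2/3)·S^(1/2) = (1/0.027) × 4.490 × 0.7348^(2/3) × 0.0070^(1/2) = 11.33 m³/s

11.3 m³/s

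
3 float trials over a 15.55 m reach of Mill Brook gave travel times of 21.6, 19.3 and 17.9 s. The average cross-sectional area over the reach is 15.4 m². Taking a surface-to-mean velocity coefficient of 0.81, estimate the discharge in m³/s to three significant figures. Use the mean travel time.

9.90 m³/s

t̄ = (21.6 + 19.3 + 17.9) / 3 = 19.6 s
v_surface = L / t̄ = 15.55 / 19.6 = 0.7934 m/s
v_mean = 0.81 × 0.7934 = 0.6426 m/s
Q = A × v_mean = 15.4 × 0.6426 = 9.896 m³/s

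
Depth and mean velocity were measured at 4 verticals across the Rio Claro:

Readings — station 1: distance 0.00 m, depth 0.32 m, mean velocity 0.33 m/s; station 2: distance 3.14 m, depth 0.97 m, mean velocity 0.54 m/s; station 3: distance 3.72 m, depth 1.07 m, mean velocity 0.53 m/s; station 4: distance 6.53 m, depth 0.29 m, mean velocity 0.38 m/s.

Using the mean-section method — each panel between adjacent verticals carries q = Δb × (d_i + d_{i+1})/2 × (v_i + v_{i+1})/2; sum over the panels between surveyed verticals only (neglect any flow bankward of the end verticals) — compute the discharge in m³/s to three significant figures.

Panel 1-2: Δb = 3.14 m, d̄ = (0.32+0.97)/2 = 0.645, v̄ = (0.33+0.54)/2 = 0.435 → q = 3.14×0.645×0.435 = 0.8810 m³/s
Panel 2-3: Δb = 0.58 m, d̄ = (0.97+1.07)/2 = 1.02, v̄ = (0.54+0.53)/2 = 0.535 → q = 0.58×1.02×0.535 = 0.3165 m³/s
Panel 3-4: Δb = 2.81 m, d̄ = (1.07+0.29)/2 = 0.68, v̄ = (0.53+0.38)/2 = 0.455 → q = 2.81×0.68×0.455 = 0.8694 m³/s
Q = Σ q = 2.067 m³/s

2.07 m³/s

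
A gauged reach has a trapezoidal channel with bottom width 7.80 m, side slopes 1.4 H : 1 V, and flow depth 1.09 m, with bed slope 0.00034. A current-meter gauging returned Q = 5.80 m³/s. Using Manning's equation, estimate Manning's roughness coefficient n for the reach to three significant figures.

0.0297

A = (b + z·y)·y = (7.80 + 1.4×1.09)×1.09 = 10.17 m²
P = b + 2y√(1+z²) = 7.80 + 2×1.09×√(1+1.4²) = 11.55 m
R = A/P = 10.17/11.55 = 0.8801 m
n = (1/Q)·A·R^(2/3)·S^(1/2) = (1/5.80) × 10.17 × 0.9184 × 0.01844 = 0.02968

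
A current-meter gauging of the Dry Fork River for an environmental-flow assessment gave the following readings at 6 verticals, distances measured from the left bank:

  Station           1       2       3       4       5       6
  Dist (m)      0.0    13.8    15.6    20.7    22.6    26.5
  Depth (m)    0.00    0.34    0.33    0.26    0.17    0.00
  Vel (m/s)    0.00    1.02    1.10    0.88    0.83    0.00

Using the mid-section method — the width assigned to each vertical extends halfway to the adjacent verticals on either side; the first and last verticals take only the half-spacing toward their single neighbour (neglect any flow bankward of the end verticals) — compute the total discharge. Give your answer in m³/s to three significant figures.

5.17 m³/s

w_2 = (15.6 − 0.0)/2 = 7.8 m; q_2 = 1.02 × 0.34 × 7.8 = 2.705 m³/s
w_3 = (20.7 − 13.8)/2 = 3.45 m; q_3 = 1.10 × 0.33 × 3.45 = 1.252 m³/s
w_4 = (22.6 − 15.6)/2 = 3.5 m; q_4 = 0.88 × 0.26 × 3.5 = 0.8008 m³/s
w_5 = (26.5 − 20.7)/2 = 2.9 m; q_5 = 0.83 × 0.17 × 2.9 = 0.4092 m³/s
Stations 1, 6 contribute zero (depth or velocity is 0).
Q = Σ qᵢ = 5.167 m³/s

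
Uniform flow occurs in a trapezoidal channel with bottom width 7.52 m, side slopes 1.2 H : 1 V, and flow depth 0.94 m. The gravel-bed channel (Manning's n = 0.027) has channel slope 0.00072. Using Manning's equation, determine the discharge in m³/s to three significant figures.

A = (b + z·y)·y = (7.52 + 1.2×0.94)×0.94 = 8.129 m²
P = b + 2y√(1+z²) = 7.52 + 2×0.94×√(1+1.2²) = 10.46 m
R = A/P = 8.129/10.46 = 0.7774 m
Q = (1/n)·A·R^(2/3)·S^(1/2) = (1/0.027) × 8.129 × 0.7774^(2/3) × 0.00072^(1/2) = 6.830 m³/s

6.83 m³/s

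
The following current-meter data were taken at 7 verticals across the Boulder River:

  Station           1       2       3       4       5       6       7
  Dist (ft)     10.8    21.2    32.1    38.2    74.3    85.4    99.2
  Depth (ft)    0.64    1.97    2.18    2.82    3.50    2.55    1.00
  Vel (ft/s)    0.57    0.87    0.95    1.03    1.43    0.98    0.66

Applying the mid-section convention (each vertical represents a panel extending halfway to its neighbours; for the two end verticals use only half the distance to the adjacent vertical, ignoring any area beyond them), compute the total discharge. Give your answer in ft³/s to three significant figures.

253 ft³/s

w_1 = (21.2 − 10.8)/2 = 5.2 ft; q_1 = 0.57 × 0.64 × 5.2 = 1.897 ft³/s
w_2 = (32.1 − 10.8)/2 = 10.65 ft; q_2 = 0.87 × 1.97 × 10.65 = 18.25 ft³/s
w_3 = (38.2 − 21.2)/2 = 8.5 ft; q_3 = 0.95 × 2.18 × 8.5 = 17.60 ft³/s
w_4 = (74.3 − 32.1)/2 = 21.1 ft; q_4 = 1.03 × 2.82 × 21.1 = 61.29 ft³/s
w_5 = (85.4 − 38.2)/2 = 23.6 ft; q_5 = 1.43 × 3.50 × 23.6 = 118.1 ft³/s
w_6 = (99.2 − 74.3)/2 = 12.45 ft; q_6 = 0.98 × 2.55 × 12.45 = 31.11 ft³/s
w_7 = (99.2 − 85.4)/2 = 6.9 ft; q_7 = 0.66 × 1.00 × 6.9 = 4.554 ft³/s
Q = Σ qᵢ = 252.8 ft³/s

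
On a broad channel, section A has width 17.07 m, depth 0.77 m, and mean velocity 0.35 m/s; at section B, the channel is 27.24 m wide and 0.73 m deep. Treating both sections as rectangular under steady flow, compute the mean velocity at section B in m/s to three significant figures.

Q = A₁V₁ = (17.07×0.77) × 0.35 = 4.600 m³/s
A₂ = 27.24 × 0.73 = 19.89 m²
V₂ = Q/A₂ = 4.600/19.89 = 0.2313 m/s

0.231 m/s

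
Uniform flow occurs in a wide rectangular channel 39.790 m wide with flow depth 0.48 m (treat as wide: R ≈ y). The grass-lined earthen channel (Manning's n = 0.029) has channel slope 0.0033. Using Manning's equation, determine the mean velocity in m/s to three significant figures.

1.21 m/s

A = b·y = 39.790 × 0.48 = 19.10 m²
Wide channel: R ≈ y = 0.48 m
Q = (1/n)·A·R^(2/3)·S^(1/2) = (1/0.029) × 19.10 × 0.4800^(2/3) × 0.0033^(1/2) = 23.19 m³/s
V = Q/A = 23.19/19.10 = 1.214 m/s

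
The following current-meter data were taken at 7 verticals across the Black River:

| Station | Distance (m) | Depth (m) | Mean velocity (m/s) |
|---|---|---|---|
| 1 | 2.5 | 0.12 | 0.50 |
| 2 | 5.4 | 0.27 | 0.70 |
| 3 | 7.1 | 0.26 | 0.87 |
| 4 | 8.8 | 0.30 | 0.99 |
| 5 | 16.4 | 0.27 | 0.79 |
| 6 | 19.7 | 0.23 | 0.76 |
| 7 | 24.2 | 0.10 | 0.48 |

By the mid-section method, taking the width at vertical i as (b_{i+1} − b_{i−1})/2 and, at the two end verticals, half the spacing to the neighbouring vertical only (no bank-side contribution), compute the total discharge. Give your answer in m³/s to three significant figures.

4.24 m³/s

w_1 = (5.4 − 2.5)/2 = 1.45 m; q_1 = 0.50 × 0.12 × 1.45 = 0.08700 m³/s
w_2 = (7.1 − 2.5)/2 = 2.3 m; q_2 = 0.70 × 0.27 × 2.3 = 0.4347 m³/s
w_3 = (8.8 − 5.4)/2 = 1.7 m; q_3 = 0.87 × 0.26 × 1.7 = 0.3845 m³/s
w_4 = (16.4 − 7.1)/2 = 4.65 m; q_4 = 0.99 × 0.30 × 4.65 = 1.381 m³/s
w_5 = (19.7 − 8.8)/2 = 5.45 m; q_5 = 0.79 × 0.27 × 5.45 = 1.162 m³/s
w_6 = (24.2 − 16.4)/2 = 3.9 m; q_6 = 0.76 × 0.23 × 3.9 = 0.6817 m³/s
w_7 = (24.2 − 19.7)/2 = 2.25 m; q_7 = 0.48 × 0.10 × 2.25 = 0.1080 m³/s
Q = Σ qᵢ = 4.239 m³/s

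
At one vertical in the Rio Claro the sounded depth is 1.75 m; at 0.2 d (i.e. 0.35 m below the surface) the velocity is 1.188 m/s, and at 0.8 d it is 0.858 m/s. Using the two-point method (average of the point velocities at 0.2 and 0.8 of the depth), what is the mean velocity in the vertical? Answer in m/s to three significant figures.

v̄ = (1.188 + 0.858) / 2 = 1.023 m/s

1.02 m/s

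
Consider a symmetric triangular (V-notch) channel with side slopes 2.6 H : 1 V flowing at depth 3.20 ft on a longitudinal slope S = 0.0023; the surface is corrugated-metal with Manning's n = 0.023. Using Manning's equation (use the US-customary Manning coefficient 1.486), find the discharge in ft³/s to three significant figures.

A = z·y² = 2.6×3.20² = 26.62 ft²
P = 2y√(1+z²) = 2×3.20×√(1+2.6²) = 17.83 ft
R = A/P = 26.62/17.83 = 1.493 ft
Q = (1.486/n)·A·R^(2/3)·S^(1/2) = (1.486/0.023) × 26.62 × 1.493^(2/3) × 0.0023^(1/2) = 107.8 ft³/s

108 ft³/s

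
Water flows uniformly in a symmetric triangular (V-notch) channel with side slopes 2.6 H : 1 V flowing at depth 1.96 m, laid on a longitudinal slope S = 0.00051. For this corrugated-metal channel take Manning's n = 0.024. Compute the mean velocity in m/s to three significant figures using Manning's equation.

0.887 m/s

A = z·y² = 2.6×1.96² = 9.988 m²
P = 2y√(1+z²) = 2×1.96×√(1+2.6²) = 10.92 m
R = A/P = 9.988/10.92 = 0.9147 m
Q = (1/n)·A·R^(2/3)·S^(1/2) = (1/0.024) × 9.988 × 0.9147^(2/3) × 0.00051^(1/2) = 8.856 m³/s
V = Q/A = 8.856/9.988 = 0.8867 m/s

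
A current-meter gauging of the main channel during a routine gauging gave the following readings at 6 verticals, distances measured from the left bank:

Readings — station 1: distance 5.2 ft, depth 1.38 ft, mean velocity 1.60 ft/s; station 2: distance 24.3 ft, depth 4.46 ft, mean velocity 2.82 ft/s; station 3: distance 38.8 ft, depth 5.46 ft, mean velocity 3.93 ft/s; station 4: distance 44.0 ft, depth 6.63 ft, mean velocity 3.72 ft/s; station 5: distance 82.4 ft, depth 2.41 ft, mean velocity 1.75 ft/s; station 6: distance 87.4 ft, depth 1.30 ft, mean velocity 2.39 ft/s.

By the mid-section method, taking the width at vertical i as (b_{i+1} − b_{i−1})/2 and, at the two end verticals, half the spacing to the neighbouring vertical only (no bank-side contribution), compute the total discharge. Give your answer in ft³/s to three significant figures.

w_1 = (24.3 − 5.2)/2 = 9.55 ft; q_1 = 1.60 × 1.38 × 9.55 = 21.09 ft³/s
w_2 = (38.8 − 5.2)/2 = 16.8 ft; q_2 = 2.82 × 4.46 × 16.8 = 211.3 ft³/s
w_3 = (44.0 − 24.3)/2 = 9.85 ft; q_3 = 3.93 × 5.46 × 9.85 = 211.4 ft³/s
w_4 = (82.4 − 38.8)/2 = 21.8 ft; q_4 = 3.72 × 6.63 × 21.8 = 537.7 ft³/s
w_5 = (87.4 − 44.0)/2 = 21.7 ft; q_5 = 1.75 × 2.41 × 21.7 = 91.52 ft³/s
w_6 = (87.4 − 82.4)/2 = 2.5 ft; q_6 = 2.39 × 1.30 × 2.5 = 7.768 ft³/s
Q = Σ qᵢ = 1081 ft³/s

1080 ft³/s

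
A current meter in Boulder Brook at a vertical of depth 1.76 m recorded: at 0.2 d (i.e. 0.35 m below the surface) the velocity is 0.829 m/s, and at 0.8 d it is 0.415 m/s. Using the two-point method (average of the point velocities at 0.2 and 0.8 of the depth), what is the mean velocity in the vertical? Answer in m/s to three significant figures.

v̄ = (0.829 + 0.415) / 2 = 0.6220 m/s

0.622 m/s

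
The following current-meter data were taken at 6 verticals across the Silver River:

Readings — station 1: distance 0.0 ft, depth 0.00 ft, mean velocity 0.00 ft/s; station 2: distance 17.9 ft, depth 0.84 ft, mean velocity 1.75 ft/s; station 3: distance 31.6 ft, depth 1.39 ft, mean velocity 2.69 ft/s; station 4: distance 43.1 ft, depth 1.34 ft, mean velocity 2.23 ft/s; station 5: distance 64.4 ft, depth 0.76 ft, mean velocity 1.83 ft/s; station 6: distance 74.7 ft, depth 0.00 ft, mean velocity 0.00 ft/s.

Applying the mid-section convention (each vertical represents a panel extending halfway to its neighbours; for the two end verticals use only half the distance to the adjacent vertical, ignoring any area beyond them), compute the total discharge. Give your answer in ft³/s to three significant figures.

w_2 = (31.6 − 0.0)/2 = 15.8 ft; q_2 = 1.75 × 0.84 × 15.8 = 23.23 ft³/s
w_3 = (43.1 − 17.9)/2 = 12.6 ft; q_3 = 2.69 × 1.39 × 12.6 = 47.11 ft³/s
w_4 = (64.4 − 31.6)/2 = 16.4 ft; q_4 = 2.23 × 1.34 × 16.4 = 49.01 ft³/s
w_5 = (74.7 − 43.1)/2 = 15.8 ft; q_5 = 1.83 × 0.76 × 15.8 = 21.97 ft³/s
Stations 1, 6 contribute zero (depth or velocity is 0).
Q = Σ qᵢ = 141.3 ft³/s

141 ft³/s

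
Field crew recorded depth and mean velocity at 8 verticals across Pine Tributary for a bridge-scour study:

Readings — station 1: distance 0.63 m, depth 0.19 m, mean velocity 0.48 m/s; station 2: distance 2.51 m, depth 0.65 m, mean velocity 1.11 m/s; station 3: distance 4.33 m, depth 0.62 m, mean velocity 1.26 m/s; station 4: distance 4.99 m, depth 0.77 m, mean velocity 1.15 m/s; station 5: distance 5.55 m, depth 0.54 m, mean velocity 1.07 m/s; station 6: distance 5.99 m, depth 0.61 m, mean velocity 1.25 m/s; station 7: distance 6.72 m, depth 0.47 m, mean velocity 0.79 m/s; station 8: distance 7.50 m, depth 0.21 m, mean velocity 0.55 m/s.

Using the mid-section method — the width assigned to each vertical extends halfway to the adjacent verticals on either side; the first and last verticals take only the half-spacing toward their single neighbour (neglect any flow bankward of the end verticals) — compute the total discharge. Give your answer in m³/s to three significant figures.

w_1 = (2.51 − 0.63)/2 = 0.94 m; q_1 = 0.48 × 0.19 × 0.94 = 0.08573 m³/s
w_2 = (4.33 − 0.63)/2 = 1.85 m; q_2 = 1.11 × 0.65 × 1.85 = 1.335 m³/s
w_3 = (4.99 − 2.51)/2 = 1.24 m; q_3 = 1.26 × 0.62 × 1.24 = 0.9687 m³/s
w_4 = (5.55 − 4.33)/2 = 0.61 m; q_4 = 1.15 × 0.77 × 0.61 = 0.5402 m³/s
w_5 = (5.99 − 4.99)/2 = 0.5 m; q_5 = 1.07 × 0.54 × 0.5 = 0.2889 m³/s
w_6 = (6.72 − 5.55)/2 = 0.585 m; q_6 = 1.25 × 0.61 × 0.585 = 0.4461 m³/s
w_7 = (7.50 − 5.99)/2 = 0.755 m; q_7 = 0.79 × 0.47 × 0.755 = 0.2803 m³/s
w_8 = (7.50 − 6.72)/2 = 0.39 m; q_8 = 0.55 × 0.21 × 0.39 = 0.04505 m³/s
Q = Σ qᵢ = 3.990 m³/s

3.99 m³/s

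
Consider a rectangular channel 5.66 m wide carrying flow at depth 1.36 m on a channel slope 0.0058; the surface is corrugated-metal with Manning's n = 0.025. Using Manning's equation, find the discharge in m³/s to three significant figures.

A = b·y = 5.66 × 1.36 = 7.698 m²
P = b + 2y = 5.66 + 2×1.36 = 8.380 m
R = A/P = 7.698/8.380 = 0.9186 m
Q = (1/n)·A·R^(2/3)·S^(1/2) = (1/0.025) × 7.698 × 0.9186^(2/3) × 0.0058^(1/2) = 22.16 m³/s

22.2 m³/s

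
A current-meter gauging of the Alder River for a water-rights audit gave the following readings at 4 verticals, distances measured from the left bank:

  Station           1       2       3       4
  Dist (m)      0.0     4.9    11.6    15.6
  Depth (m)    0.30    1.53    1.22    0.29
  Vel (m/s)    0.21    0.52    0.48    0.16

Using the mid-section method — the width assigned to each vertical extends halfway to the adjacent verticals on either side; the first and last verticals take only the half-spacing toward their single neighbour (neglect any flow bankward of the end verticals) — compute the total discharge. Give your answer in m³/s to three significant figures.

7.99 m³/s

w_1 = (4.9 − 0.0)/2 = 2.45 m; q_1 = 0.21 × 0.30 × 2.45 = 0.1544 m³/s
w_2 = (11.6 − 0.0)/2 = 5.8 m; q_2 = 0.52 × 1.53 × 5.8 = 4.614 m³/s
w_3 = (15.6 − 4.9)/2 = 5.35 m; q_3 = 0.48 × 1.22 × 5.35 = 3.133 m³/s
w_4 = (15.6 − 11.6)/2 = 2 m; q_4 = 0.16 × 0.29 × 2 = 0.09280 m³/s
Q = Σ qᵢ = 7.995 m³/s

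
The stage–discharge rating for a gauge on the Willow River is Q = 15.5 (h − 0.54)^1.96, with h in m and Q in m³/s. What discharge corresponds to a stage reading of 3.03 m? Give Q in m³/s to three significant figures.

92.7 m³/s

Q = 15.5 × (3.03 − 0.54)^1.96 = 15.5 × 2.49^1.96 = 92.66 m³/s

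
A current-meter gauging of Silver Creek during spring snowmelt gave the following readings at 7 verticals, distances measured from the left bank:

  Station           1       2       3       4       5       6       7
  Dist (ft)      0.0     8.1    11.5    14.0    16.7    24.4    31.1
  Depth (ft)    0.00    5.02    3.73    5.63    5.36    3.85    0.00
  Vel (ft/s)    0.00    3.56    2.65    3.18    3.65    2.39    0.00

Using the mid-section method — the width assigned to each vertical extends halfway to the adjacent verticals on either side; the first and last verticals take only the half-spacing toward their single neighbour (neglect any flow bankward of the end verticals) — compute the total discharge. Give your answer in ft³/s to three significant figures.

346 ft³/s

w_2 = (11.5 − 0.0)/2 = 5.75 ft; q_2 = 3.56 × 5.02 × 5.75 = 102.8 ft³/s
w_3 = (14.0 − 8.1)/2 = 2.95 ft; q_3 = 2.65 × 3.73 × 2.95 = 29.16 ft³/s
w_4 = (16.7 − 11.5)/2 = 2.6 ft; q_4 = 3.18 × 5.63 × 2.6 = 46.55 ft³/s
w_5 = (24.4 − 14.0)/2 = 5.2 ft; q_5 = 3.65 × 5.36 × 5.2 = 101.7 ft³/s
w_6 = (31.1 − 16.7)/2 = 7.2 ft; q_6 = 2.39 × 3.85 × 7.2 = 66.25 ft³/s
Stations 1, 7 contribute zero (depth or velocity is 0).
Q = Σ qᵢ = 346.5 ft³/s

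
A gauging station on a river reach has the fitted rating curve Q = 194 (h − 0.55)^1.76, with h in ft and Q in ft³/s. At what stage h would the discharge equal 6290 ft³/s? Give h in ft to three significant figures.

7.77 ft

h − h₀ = (Q/C)^(1/b) = (6290/194)^(1/1.76) = 7.218 ft
h = 0.55 + 7.218 = 7.768 ft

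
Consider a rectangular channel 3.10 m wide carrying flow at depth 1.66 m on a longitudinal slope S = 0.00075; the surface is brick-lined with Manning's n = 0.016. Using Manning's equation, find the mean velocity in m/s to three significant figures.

A = b·y = 3.10 × 1.66 = 5.146 m²
P = b + 2y = 3.10 + 2×1.66 = 6.420 m
R = A/P = 5.146/6.420 = 0.8016 m
Q = (1/n)·A·R^(2/3)·S^(1/2) = (1/0.016) × 5.146 × 0.8016^(2/3) × 0.00075^(1/2) = 7.600 m³/s
V = Q/A = 7.600/5.146 = 1.477 m/s

1.48 m/s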